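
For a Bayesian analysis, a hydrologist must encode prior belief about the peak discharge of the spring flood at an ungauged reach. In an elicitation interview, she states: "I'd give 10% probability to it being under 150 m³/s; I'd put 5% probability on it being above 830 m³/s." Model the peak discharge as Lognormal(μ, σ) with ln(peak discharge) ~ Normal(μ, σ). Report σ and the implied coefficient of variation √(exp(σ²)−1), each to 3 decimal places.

σ ≈ 0.585, CV ≈ 0.638

If T ~ Lognormal(μ,σ) then ln T ~ Normal(μ,σ), so the p-quantile of ln T is μ + z_p·σ.
ln(150) = 5.011 and ln(830) = 6.721; z_{0.1} = -1.282, z_{0.95} = 1.645.
σ = (6.721 − 5.011)/(1.645 − (-1.282)) = 0.585.
μ = 5.011 − (-1.282)·0.585 = 5.760.
CV = √(exp(σ²)−1) = √(exp(0.3418)−1) = 0.638.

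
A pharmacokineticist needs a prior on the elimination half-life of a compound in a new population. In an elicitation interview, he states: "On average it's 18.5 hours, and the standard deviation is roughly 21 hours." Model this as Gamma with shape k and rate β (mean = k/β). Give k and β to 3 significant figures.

For Gamma(k, rate β): mean = k/β, variance = k/β², so CV = 1/√k.
CV = SD/mean = 21/18.5 = 1.135, hence k = 1/CV² = 0.776.
Then β = k/mean = 0.776/18.5 = 0.042.

k ≈ 0.776, β ≈ 0.042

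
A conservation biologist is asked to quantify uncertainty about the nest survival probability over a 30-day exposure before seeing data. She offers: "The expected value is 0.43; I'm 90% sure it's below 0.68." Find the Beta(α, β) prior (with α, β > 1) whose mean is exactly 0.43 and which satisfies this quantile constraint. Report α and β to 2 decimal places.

With mean 0.43 fixed, write α = 0.43s, β = 0.57s where s = α+β.
Need P(θ < 0.68) = 0.9 under Beta(0.43s, 0.57s). Normal approximation: (q−m)/√(m(1−m)/s) ≈ z_{0.9} = 1.28, so s ≈ 0.43·0.57·(1.28)²/(0.68−0.43)² = 6.4.
At s = 6.4: P(θ<0.68) ≈ 0.902. Adjusting to match 0.9 gives s ≈ 6.33.
So α = 0.43·6.33 ≈ 2.72, β = 0.57·6.33 ≈ 3.61.

α ≈ 2.72, β ≈ 3.61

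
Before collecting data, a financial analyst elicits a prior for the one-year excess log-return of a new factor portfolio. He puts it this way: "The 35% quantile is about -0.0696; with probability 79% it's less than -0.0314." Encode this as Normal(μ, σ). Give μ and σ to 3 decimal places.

For Normal(μ,σ), the p-quantile is μ + z_p·σ. Here z_{0.35} = -0.3853, z_{0.79} = 0.8064.
So -0.0696 = μ − 0.3853σ and -0.0314 = μ + 0.8064σ.
Subtracting: σ = (-0.0314 − -0.0696)/(0.8064 − (-0.3853)) = 0.032.
Then μ = -0.0696 − (-0.3853)·0.032 = -0.057.

μ = -0.057, σ = 0.032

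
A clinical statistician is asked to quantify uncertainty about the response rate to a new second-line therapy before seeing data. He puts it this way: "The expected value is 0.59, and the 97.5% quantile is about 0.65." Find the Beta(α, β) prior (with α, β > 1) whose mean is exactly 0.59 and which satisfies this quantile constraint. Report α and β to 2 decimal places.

With mean 0.59 fixed, write α = 0.59s, β = 0.41s where s = α+β.
Need P(θ < 0.65) = 0.975 under Beta(0.59s, 0.41s). Normal approximation: (q−m)/√(m(1−m)/s) ≈ z_{0.975} = 1.96, so s ≈ 0.59·0.41·(1.96)²/(0.65−0.59)² = 258.1.
At s = 258.1: P(θ<0.65) ≈ 0.977. Adjusting to match 0.975 gives s ≈ 250.93.
So α = 0.59·250.93 ≈ 148.05, β = 0.41·250.93 ≈ 102.88.

α ≈ 148.05, β ≈ 102.88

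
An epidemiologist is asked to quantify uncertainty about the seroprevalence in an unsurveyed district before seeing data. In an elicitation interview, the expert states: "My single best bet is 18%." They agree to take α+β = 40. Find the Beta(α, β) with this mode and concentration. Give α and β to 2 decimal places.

For α,β > 1 the Beta mode is (α−1)/(α+β−2). With α+β = 40, the mode is (α−1)/38.
Set (α−1)/38 = 0.18 → α = 1 + 0.18·38 = 7.84.
β = 40 − α = 32.16.

α = 7.84, β = 32.16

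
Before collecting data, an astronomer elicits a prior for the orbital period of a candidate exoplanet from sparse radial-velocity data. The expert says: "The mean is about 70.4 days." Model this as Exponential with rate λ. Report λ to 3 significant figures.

Exponential mean = 1/λ, so λ = 1/70.4 = 0.0142.

λ ≈ 0.0142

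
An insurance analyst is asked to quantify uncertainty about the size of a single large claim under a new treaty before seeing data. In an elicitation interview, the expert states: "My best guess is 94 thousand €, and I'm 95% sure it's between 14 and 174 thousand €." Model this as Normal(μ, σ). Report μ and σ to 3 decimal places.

A symmetric 95% interval runs μ ± z·σ with z = 1.96.
Half-width = 80, so σ = 80/1.96 = 40.817.
μ is the stated best guess, 94.000.

μ = 94.000, σ = 40.817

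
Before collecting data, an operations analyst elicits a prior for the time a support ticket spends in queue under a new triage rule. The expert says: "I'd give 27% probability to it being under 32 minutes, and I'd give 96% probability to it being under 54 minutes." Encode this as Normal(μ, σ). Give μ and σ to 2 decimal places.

The p-quantile of Normal(μ,σ) is μ + z_p·σ, with z_{0.27} = -0.6128 and z_{0.96} = 1.751.
Eliminate σ: μ = (z₂·x₁ − z₁·x₂)/(z₂ − z₁) = (1.751·32 − (-0.6128)·54)/2.363 = 37.70.
Then σ = (x₂ − x₁)/(z₂ − z₁) = (54 − 32)/2.363 = 9.31.

μ = 37.70, σ = 9.31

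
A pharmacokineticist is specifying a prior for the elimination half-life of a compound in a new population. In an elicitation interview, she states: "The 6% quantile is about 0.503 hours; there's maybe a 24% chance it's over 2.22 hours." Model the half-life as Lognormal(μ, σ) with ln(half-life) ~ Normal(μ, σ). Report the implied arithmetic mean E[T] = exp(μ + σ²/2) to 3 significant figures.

E[T] ≈ 1.73 hours

If T ~ Lognormal(μ,σ) then ln T ~ Normal(μ,σ), so the p-quantile of ln T is μ + z_p·σ.
ln(0.503) = -0.6872 and ln(2.22) = 0.7975; z_{0.06} = -1.555, z_{0.76} = 0.7063.
σ = (0.7975 − -0.6872)/(0.7063 − (-1.555)) = 0.657.
μ = -0.6872 − (-1.555)·0.657 = 0.334.
E[T] = exp(μ + σ²/2) = exp(0.334 + 0.2156) = 1.73 hours.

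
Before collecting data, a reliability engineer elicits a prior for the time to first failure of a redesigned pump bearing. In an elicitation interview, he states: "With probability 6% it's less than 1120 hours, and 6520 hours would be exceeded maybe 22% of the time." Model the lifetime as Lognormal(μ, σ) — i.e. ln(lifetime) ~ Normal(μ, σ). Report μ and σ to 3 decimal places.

If T ~ Lognormal(μ,σ) then ln T ~ Normal(μ,σ), so the p-quantile of ln T is μ + z_p·σ.
ln(1120) = 7.021 and ln(6520) = 8.783; z_{0.06} = -1.555, z_{0.78} = 0.7722.
σ = (8.783 − 7.021)/(0.7722 − (-1.555)) = 0.757.
μ = 7.021 − (-1.555)·0.757 = 8.198.

μ ≈ 8.198, σ ≈ 0.757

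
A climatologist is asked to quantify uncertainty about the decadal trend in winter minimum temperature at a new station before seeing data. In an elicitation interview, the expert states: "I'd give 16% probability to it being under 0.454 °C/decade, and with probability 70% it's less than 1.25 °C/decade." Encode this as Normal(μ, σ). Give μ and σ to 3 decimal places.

The p-quantile of Normal(μ,σ) is μ + z_p·σ, with z_{0.16} = -0.9945 and z_{0.7} = 0.5244.
Eliminate σ: μ = (z₂·x₁ − z₁·x₂)/(z₂ − z₁) = (0.5244·0.454 − (-0.9945)·1.25)/1.519 = 0.975.
Then σ = (x₂ − x₁)/(z₂ − z₁) = (1.25 − 0.454)/1.519 = 0.524.

μ = 0.975, σ = 0.524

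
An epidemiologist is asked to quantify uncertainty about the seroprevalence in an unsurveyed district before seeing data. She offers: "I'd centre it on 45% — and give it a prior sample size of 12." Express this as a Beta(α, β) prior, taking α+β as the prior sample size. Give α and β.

α = 5.4, β = 6.6

Under the effective-sample-size interpretation, Beta(α, β) has prior mean α/(α+β) and prior sample size α+β.
So α+β = 12 and α/(α+β) = 0.45, giving α = 0.45·12 = 5.4 and β = 12 − 5.4 = 6.6.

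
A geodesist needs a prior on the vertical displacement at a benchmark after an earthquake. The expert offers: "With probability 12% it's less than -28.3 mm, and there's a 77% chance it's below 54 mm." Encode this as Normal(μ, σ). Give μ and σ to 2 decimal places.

The p-quantile of Normal(μ,σ) is μ + z_p·σ, with z_{0.12} = -1.175 and z_{0.77} = 0.7388.
Eliminate σ: μ = (z₂·x₁ − z₁·x₂)/(z₂ − z₁) = (0.7388·-28.3 − (-1.175)·54)/1.914 = 22.23.
Then σ = (x₂ − x₁)/(z₂ − z₁) = (54 − -28.3)/1.914 = 43.00.

μ = 22.23, σ = 43.00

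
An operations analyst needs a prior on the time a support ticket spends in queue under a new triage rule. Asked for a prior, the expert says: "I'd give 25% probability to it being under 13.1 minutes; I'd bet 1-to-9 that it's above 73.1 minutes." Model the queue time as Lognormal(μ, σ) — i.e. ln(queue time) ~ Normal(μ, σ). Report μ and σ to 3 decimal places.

If T ~ Lognormal(μ,σ) then ln T ~ Normal(μ,σ), so the p-quantile of ln T is μ + z_p·σ.
ln(13.1) = 2.573 and ln(73.1) = 4.292; z_{0.25} = -0.6745, z_{0.9} = 1.282.
σ = (4.292 − 2.573)/(1.282 − (-0.6745)) = 0.879.
μ = 2.573 − (-0.6745)·0.879 = 3.165.

μ ≈ 3.165, σ ≈ 0.879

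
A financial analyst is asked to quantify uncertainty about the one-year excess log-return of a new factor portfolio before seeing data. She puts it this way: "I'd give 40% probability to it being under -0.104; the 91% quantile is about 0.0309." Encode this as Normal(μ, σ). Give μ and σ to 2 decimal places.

For Normal(μ,σ), the p-quantile is μ + z_p·σ. Here z_{0.4} = -0.2533, z_{0.91} = 1.341.
So -0.104 = μ − 0.2533σ and 0.0309 = μ + 1.341σ.
Subtracting: σ = (0.0309 − -0.104)/(1.341 − (-0.2533)) = 0.08.
Then μ = -0.104 − (-0.2533)·0.08 = -0.08.

μ = -0.08, σ = 0.08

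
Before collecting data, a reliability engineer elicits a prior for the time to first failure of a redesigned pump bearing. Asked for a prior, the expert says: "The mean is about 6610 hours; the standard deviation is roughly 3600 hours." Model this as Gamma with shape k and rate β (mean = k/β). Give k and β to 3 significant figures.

k ≈ 3.37, β ≈ 0.00051

For Gamma(k, rate β): mean = k/β, variance = k/β², so CV = 1/√k.
CV = SD/mean = 3600/6610 = 0.5446, hence k = 1/CV² = 3.37.
Then β = k/mean = 3.37/6610 = 0.00051.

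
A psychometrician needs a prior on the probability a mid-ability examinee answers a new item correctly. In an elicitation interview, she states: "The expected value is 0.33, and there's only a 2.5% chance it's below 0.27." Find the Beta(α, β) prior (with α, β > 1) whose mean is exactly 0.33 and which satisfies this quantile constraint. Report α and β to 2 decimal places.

α ≈ 73.75, β ≈ 149.73

With mean 0.33 fixed, write α = 0.33s, β = 0.67s where s = α+β.
Need P(θ < 0.27) = 0.025 under Beta(0.33s, 0.67s). Normal approximation: (q−m)/√(m(1−m)/s) ≈ z_{0.025} = -1.96, so s ≈ 0.33·0.67·(-1.96)²/(0.27−0.33)² = 235.9.
At s = 235.9: P(θ<0.27) ≈ 0.022. Adjusting to match 0.025 gives s ≈ 223.47.
So α = 0.33·223.47 ≈ 73.75, β = 0.67·223.47 ≈ 149.73.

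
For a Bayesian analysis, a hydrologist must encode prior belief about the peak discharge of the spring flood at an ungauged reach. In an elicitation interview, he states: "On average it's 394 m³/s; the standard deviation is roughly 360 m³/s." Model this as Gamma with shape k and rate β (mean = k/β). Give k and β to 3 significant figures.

For Gamma(k, rate β): mean = k/β, variance = k/β², so CV = 1/√k.
CV = SD/mean = 360/394 = 0.9137, hence k = 1/CV² = 1.2.
Then β = k/mean = 1.2/394 = 0.00304.

k ≈ 1.2, β ≈ 0.00304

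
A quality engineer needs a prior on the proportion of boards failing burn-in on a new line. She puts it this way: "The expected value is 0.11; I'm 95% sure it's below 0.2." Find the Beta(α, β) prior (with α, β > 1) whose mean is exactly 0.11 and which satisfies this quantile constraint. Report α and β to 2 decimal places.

α ≈ 4.42, β ≈ 35.72

With mean 0.11 fixed, write α = 0.11s, β = 0.89s where s = α+β.
Need P(θ < 0.2) = 0.95 under Beta(0.11s, 0.89s). Normal approximation: (q−m)/√(m(1−m)/s) ≈ z_{0.95} = 1.64, so s ≈ 0.11·0.89·(1.64)²/(0.2−0.11)² = 32.7.
At s = 32.7: P(θ<0.2) ≈ 0.934. Adjusting to match 0.95 gives s ≈ 40.14.
So α = 0.11·40.14 ≈ 4.42, β = 0.89·40.14 ≈ 35.72.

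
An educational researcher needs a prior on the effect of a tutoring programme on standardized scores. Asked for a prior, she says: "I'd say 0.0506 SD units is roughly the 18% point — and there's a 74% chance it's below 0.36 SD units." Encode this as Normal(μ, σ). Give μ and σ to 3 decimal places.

For Normal(μ,σ), the p-quantile is μ + z_p·σ. Here z_{0.18} = -0.9154, z_{0.74} = 0.6433.
So 0.0506 = μ − 0.9154σ and 0.36 = μ + 0.6433σ.
Subtracting: σ = (0.36 − 0.0506)/(0.6433 − (-0.9154)) = 0.198.
Then μ = 0.0506 − (-0.9154)·0.198 = 0.232.

μ = 0.232, σ = 0.198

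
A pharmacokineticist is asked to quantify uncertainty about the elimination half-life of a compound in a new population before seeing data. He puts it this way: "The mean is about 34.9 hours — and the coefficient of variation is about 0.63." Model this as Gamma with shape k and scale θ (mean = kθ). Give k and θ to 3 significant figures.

For Gamma(k, scale θ): mean = kθ, variance = kθ², so CV = 1/√k.
CV = 0.63, hence k = 1/CV² = 2.52.
Then θ = mean/k = 34.9/2.52 = 13.9.

k ≈ 2.52, θ ≈ 13.9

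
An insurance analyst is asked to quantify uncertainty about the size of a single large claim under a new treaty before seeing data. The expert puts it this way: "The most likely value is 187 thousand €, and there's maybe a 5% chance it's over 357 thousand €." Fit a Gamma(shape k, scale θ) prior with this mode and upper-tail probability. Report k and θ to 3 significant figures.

Gamma(k,θ) with k>1 has mode (k−1)θ, so θ = 187/(k−1).
Need P(X < 357) = 0.95 with θ tied to k this way. Start at k = 2, θ = 187: P(X<357) ≈ 0.569.
Too low — raise k to concentrate. Iterating converges to k ≈ 7.65.
Then θ = 187/(7.65−1) ≈ 28.1.

k ≈ 7.65, θ ≈ 28.1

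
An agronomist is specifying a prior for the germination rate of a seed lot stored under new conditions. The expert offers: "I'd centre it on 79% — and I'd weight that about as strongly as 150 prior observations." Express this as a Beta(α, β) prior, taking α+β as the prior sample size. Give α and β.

α = 118.5, β = 31.5

Under the effective-sample-size interpretation, Beta(α, β) has prior mean α/(α+β) and prior sample size α+β.
So α+β = 150 and α/(α+β) = 0.79, giving α = 0.79·150 = 118.5 and β = 150 − 118.5 = 31.5.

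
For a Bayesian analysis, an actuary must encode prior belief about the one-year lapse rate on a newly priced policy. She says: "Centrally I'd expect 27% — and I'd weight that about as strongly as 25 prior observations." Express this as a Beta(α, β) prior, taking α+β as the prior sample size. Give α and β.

α = 6.75, β = 18.25

Under the effective-sample-size interpretation, Beta(α, β) has prior mean α/(α+β) and prior sample size α+β.
So α+β = 25 and α/(α+β) = 0.27, giving α = 0.27·25 = 6.75 and β = 25 − 6.75 = 18.25.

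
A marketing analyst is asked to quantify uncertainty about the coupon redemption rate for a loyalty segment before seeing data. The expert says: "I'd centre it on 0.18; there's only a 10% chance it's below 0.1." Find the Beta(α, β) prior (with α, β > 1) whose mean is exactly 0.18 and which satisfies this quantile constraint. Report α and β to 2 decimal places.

α ≈ 5.92, β ≈ 26.97

With mean 0.18 fixed, write α = 0.18s, β = 0.82s where s = α+β.
Need P(θ < 0.1) = 0.1 under Beta(0.18s, 0.82s). Normal approximation: (q−m)/√(m(1−m)/s) ≈ z_{0.1} = -1.28, so s ≈ 0.18·0.82·(-1.28)²/(0.1−0.18)² = 37.9.
At s = 37.9: P(θ<0.1) ≈ 0.082. Adjusting to match 0.1 gives s ≈ 32.89.
So α = 0.18·32.89 ≈ 5.92, β = 0.82·32.89 ≈ 26.97.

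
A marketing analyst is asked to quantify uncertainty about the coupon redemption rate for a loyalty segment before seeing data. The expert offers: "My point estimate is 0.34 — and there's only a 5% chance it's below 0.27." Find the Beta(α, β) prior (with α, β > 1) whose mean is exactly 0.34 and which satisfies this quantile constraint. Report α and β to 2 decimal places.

α ≈ 39.99, β ≈ 77.62

With mean 0.34 fixed, write α = 0.34s, β = 0.66s where s = α+β.
Need P(θ < 0.27) = 0.05 under Beta(0.34s, 0.66s). Normal approximation: (q−m)/√(m(1−m)/s) ≈ z_{0.05} = -1.64, so s ≈ 0.34·0.66·(-1.64)²/(0.27−0.34)² = 123.9.
At s = 123.9: P(θ<0.27) ≈ 0.046. Adjusting to match 0.05 gives s ≈ 117.61.
So α = 0.34·117.61 ≈ 39.99, β = 0.66·117.61 ≈ 77.62.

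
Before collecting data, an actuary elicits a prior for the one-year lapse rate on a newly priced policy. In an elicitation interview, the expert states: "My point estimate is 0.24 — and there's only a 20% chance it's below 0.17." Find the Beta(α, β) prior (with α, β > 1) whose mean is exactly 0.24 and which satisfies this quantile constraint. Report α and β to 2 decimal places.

With mean 0.24 fixed, write α = 0.24s, β = 0.76s where s = α+β.
Need P(θ < 0.17) = 0.2 under Beta(0.24s, 0.76s). Normal approximation: (q−m)/√(m(1−m)/s) ≈ z_{0.2} = -0.842, so s ≈ 0.24·0.76·(-0.842)²/(0.17−0.24)² = 26.4.
At s = 26.4: P(θ<0.17) ≈ 0.205. Adjusting to match 0.2 gives s ≈ 27.33.
So α = 0.24·27.33 ≈ 6.56, β = 0.76·27.33 ≈ 20.77.

α ≈ 6.56, β ≈ 20.77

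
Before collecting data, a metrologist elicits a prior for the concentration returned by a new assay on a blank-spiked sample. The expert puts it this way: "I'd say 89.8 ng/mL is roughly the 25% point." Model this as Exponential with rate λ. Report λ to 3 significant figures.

λ ≈ 0.0032

P(T < 89.8) = 1 − e^(−λ·89.8) = 0.25, so λ = −ln(1−0.25)/89.8 = −ln(0.75)/89.8 = 0.0032.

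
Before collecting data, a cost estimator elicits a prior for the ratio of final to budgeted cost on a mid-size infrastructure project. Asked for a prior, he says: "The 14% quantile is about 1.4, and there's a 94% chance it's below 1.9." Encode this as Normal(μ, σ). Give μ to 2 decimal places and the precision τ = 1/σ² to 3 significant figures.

μ = 1.60, τ = 27.8

The p-quantile of Normal(μ,σ) is μ + z_p·σ, with z_{0.14} = -1.08 and z_{0.94} = 1.555.
Eliminate σ: μ = (z₂·x₁ − z₁·x₂)/(z₂ − z₁) = (1.555·1.4 − (-1.08)·1.9)/2.635 = 1.60.
Then σ = (x₂ − x₁)/(z₂ − z₁) = (1.9 − 1.4)/2.635 = 0.19.
Precision τ = 1/σ² = 1/0.1897² = 27.8.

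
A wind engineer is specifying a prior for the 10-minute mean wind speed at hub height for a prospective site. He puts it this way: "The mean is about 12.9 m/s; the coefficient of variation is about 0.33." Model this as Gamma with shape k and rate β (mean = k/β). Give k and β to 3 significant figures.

For Gamma(k, rate β): mean = k/β, variance = k/β², so CV = 1/√k.
CV = 0.33, hence k = 1/CV² = 9.18.
Then β = k/mean = 9.18/12.9 = 0.712.

k ≈ 9.18, β ≈ 0.712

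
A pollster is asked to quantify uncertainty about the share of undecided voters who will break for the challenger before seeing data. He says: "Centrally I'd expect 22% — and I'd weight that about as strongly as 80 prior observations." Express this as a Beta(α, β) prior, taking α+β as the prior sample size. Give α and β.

α = 17.6, β = 62.4

Under the effective-sample-size interpretation, Beta(α, β) has prior mean α/(α+β) and prior sample size α+β.
So α+β = 80 and α/(α+β) = 0.22, giving α = 0.22·80 = 17.6 and β = 80 − 17.6 = 62.4.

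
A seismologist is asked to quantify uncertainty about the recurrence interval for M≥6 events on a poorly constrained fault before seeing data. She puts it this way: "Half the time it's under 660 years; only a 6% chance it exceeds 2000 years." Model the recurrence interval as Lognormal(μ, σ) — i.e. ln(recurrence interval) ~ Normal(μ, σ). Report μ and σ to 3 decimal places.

μ ≈ 6.492, σ ≈ 0.713

If T ~ Lognormal(μ,σ) then ln T ~ Normal(μ,σ), so the p-quantile of ln T is μ + z_p·σ.
ln(660) = 6.492 and ln(2000) = 7.601; z_{0.5} = 0, z_{0.94} = 1.555.
σ = (7.601 − 6.492)/(1.555 − (0)) = 0.713.
μ = 6.492 − (0)·0.713 = 6.492.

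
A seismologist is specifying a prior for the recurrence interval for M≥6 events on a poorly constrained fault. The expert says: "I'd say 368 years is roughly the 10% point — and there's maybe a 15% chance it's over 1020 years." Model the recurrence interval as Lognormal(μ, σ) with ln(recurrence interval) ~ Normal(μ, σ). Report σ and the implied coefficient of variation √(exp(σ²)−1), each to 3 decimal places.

If T ~ Lognormal(μ,σ) then ln T ~ Normal(μ,σ), so the p-quantile of ln T is μ + z_p·σ.
ln(368) = 5.908 and ln(1020) = 6.928; z_{0.1} = -1.282, z_{0.85} = 1.036.
σ = (6.928 − 5.908)/(1.036 − (-1.282)) = 0.440.
μ = 5.908 − (-1.282)·0.440 = 6.472.
CV = √(exp(σ²)−1) = √(exp(0.1934)−1) = 0.462.

σ ≈ 0.440, CV ≈ 0.462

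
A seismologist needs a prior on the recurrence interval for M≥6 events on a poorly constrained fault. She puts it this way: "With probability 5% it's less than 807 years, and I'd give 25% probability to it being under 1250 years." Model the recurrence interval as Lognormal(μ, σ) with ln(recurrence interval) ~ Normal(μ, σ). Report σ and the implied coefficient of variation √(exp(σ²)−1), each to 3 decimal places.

If T ~ Lognormal(μ,σ) then ln T ~ Normal(μ,σ), so the p-quantile of ln T is μ + z_p·σ.
ln(807) = 6.693 and ln(1250) = 7.131; z_{0.05} = -1.645, z_{0.25} = -0.6745.
σ = (7.131 − 6.693)/(-0.6745 − (-1.645)) = 0.451.
μ = 6.693 − (-1.645)·0.451 = 7.435.
CV = √(exp(σ²)−1) = √(exp(0.2033)−1) = 0.475.

σ ≈ 0.451, CV ≈ 0.475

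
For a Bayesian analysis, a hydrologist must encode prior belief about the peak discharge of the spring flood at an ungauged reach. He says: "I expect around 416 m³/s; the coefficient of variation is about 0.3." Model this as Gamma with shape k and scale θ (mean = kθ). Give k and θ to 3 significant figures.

k ≈ 11.1, θ ≈ 37.4

For Gamma(k, scale θ): mean = kθ, variance = kθ², so CV = 1/√k.
CV = 0.3, hence k = 1/CV² = 11.1.
Then θ = mean/k = 416/11.1 = 37.4.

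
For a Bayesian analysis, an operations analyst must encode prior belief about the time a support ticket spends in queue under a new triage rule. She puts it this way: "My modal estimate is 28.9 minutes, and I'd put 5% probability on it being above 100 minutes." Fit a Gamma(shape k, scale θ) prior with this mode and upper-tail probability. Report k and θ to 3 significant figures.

Gamma(k,θ) with k>1 has mode (k−1)θ, so θ = 28.9/(k−1).
Need P(X < 100) = 0.95 with θ tied to k this way. Start at k = 2, θ = 28.9: P(X<100) ≈ 0.860.
Too low — raise k to concentrate. Iterating converges to k ≈ 2.68.
Then θ = 28.9/(2.68−1) ≈ 17.2.

k ≈ 2.68, θ ≈ 17.2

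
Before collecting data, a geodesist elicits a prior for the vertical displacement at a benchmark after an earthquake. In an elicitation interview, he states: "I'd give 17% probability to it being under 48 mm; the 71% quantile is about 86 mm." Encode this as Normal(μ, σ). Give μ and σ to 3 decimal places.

The p-quantile of Normal(μ,σ) is μ + z_p·σ, with z_{0.17} = -0.9542 and z_{0.71} = 0.5534.
Eliminate σ: μ = (z₂·x₁ − z₁·x₂)/(z₂ − z₁) = (0.5534·48 − (-0.9542)·86)/1.508 = 72.051.
Then σ = (x₂ − x₁)/(z₂ − z₁) = (86 − 48)/1.508 = 25.206.

μ = 72.051, σ = 25.206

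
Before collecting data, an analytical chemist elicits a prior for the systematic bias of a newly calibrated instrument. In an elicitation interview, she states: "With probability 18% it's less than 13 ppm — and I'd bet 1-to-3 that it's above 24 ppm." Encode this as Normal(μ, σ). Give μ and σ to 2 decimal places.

μ = 19.33, σ = 6.92

The p-quantile of Normal(μ,σ) is μ + z_p·σ, with z_{0.18} = -0.9154 and z_{0.75} = 0.6745.
Eliminate σ: μ = (z₂·x₁ − z₁·x₂)/(z₂ − z₁) = (0.6745·13 − (-0.9154)·24)/1.59 = 19.33.
Then σ = (x₂ − x₁)/(z₂ − z₁) = (24 − 13)/1.59 = 6.92.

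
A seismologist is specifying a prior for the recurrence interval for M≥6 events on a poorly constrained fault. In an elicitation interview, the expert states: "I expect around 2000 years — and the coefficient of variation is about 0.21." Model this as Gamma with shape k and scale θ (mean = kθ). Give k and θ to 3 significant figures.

k ≈ 22.7, θ ≈ 88.2

For Gamma(k, scale θ): mean = kθ, variance = kθ², so CV = 1/√k.
CV = 0.21, hence k = 1/CV² = 22.7.
Then θ = mean/k = 2000/22.7 = 88.2.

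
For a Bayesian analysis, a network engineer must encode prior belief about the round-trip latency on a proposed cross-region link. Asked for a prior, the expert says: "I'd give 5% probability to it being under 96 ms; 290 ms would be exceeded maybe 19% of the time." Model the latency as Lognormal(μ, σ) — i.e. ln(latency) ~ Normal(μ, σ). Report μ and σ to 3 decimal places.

μ ≈ 5.285, σ ≈ 0.438

If T ~ Lognormal(μ,σ) then ln T ~ Normal(μ,σ), so the p-quantile of ln T is μ + z_p·σ.
ln(96) = 4.564 and ln(290) = 5.67; z_{0.05} = -1.645, z_{0.81} = 0.8779.
σ = (5.67 − 4.564)/(0.8779 − (-1.645)) = 0.438.
μ = 4.564 − (-1.645)·0.438 = 5.285.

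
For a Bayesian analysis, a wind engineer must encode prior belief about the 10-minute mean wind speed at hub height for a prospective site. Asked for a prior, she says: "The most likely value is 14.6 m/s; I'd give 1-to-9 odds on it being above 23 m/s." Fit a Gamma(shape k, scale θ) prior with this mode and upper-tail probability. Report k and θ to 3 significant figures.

Gamma(k,θ) with k>1 has mode (k−1)θ, so θ = 14.6/(k−1).
Need P(X < 23) = 0.9 with θ tied to k this way. Start at k = 2, θ = 14.6: P(X<23) ≈ 0.467.
Too low — raise k to concentrate. Iterating converges to k ≈ 10.1.
Then θ = 14.6/(10.1−1) ≈ 1.61.

k ≈ 10.1, θ ≈ 1.61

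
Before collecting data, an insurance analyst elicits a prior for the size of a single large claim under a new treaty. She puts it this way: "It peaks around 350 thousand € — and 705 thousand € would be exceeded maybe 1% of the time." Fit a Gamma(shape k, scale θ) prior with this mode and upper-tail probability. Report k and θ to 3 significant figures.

k ≈ 11, θ ≈ 35

Gamma(k,θ) with k>1 has mode (k−1)θ, so θ = 350/(k−1).
Need P(X < 705) = 0.99 with θ tied to k this way. Start at k = 2, θ = 350: P(X<705) ≈ 0.598.
Too low — raise k to concentrate. Iterating converges to k ≈ 11.
Then θ = 350/(11−1) ≈ 35.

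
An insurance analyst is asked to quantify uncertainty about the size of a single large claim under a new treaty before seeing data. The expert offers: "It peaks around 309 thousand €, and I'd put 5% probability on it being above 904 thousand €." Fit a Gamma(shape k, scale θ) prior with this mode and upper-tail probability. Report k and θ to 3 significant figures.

Gamma(k,θ) with k>1 has mode (k−1)θ, so θ = 309/(k−1).
Need P(X < 904) = 0.95 with θ tied to k this way. Start at k = 2, θ = 309: P(X<904) ≈ 0.789.
Too low — raise k to concentrate. Iterating converges to k ≈ 3.31.
Then θ = 309/(3.31−1) ≈ 134.

k ≈ 3.31, θ ≈ 134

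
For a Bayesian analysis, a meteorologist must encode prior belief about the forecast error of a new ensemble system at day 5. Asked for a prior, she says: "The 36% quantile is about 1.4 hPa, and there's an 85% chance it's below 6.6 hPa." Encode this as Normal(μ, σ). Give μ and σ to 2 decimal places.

The p-quantile of Normal(μ,σ) is μ + z_p·σ, with z_{0.36} = -0.3585 and z_{0.85} = 1.036.
Eliminate σ: μ = (z₂·x₁ − z₁·x₂)/(z₂ − z₁) = (1.036·1.4 − (-0.3585)·6.6)/1.395 = 2.74.
Then σ = (x₂ − x₁)/(z₂ − z₁) = (6.6 − 1.4)/1.395 = 3.73.

μ = 2.74, σ = 3.73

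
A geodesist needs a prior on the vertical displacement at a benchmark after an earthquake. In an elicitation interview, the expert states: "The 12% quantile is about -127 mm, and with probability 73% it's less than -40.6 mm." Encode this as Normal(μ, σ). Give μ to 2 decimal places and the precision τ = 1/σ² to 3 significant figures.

μ = -70.22, τ = 0.000428

The p-quantile of Normal(μ,σ) is μ + z_p·σ, with z_{0.12} = -1.175 and z_{0.73} = 0.6128.
Eliminate σ: μ = (z₂·x₁ − z₁·x₂)/(z₂ − z₁) = (0.6128·-127 − (-1.175)·-40.6)/1.788 = -70.22.
Then σ = (x₂ − x₁)/(z₂ − z₁) = (-40.6 − -127)/1.788 = 48.33.
Precision τ = 1/σ² = 1/48.33² = 0.000428.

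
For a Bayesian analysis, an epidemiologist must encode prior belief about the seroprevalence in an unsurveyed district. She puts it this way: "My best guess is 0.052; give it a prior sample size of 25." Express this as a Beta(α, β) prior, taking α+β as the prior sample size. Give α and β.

α = 1.3, β = 23.7

Under the effective-sample-size interpretation, Beta(α, β) has prior mean α/(α+β) and prior sample size α+β.
So α+β = 25 and α/(α+β) = 0.052, giving α = 0.052·25 = 1.3 and β = 25 − 1.3 = 23.7.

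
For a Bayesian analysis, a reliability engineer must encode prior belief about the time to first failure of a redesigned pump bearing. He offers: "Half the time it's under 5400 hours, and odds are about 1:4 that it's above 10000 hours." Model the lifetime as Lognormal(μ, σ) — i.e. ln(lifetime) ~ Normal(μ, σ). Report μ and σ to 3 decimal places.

μ ≈ 8.594, σ ≈ 0.732

If T ~ Lognormal(μ,σ) then ln T ~ Normal(μ,σ), so the p-quantile of ln T is μ + z_p·σ.
ln(5400) = 8.594 and ln(10000) = 9.21; z_{0.5} = 0, z_{0.8} = 0.8416.
σ = (9.21 − 8.594)/(0.8416 − (0)) = 0.732.
μ = 8.594 − (0)·0.732 = 8.594.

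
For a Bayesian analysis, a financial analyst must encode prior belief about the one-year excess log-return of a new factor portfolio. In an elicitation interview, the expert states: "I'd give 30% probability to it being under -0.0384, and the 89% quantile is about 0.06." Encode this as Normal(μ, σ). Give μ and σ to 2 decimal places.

μ = -0.01, σ = 0.06

For Normal(μ,σ), the p-quantile is μ + z_p·σ. Here z_{0.3} = -0.5244, z_{0.89} = 1.227.
So -0.0384 = μ − 0.5244σ and 0.06 = μ + 1.227σ.
Subtracting: σ = (0.06 − -0.0384)/(1.227 − (-0.5244)) = 0.06.
Then μ = -0.0384 − (-0.5244)·0.06 = -0.01.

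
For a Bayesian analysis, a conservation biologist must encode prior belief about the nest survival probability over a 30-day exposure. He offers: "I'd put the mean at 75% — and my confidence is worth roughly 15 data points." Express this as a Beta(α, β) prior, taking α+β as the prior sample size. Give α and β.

Under the effective-sample-size interpretation, Beta(α, β) has prior mean α/(α+β) and prior sample size α+β.
So α+β = 15 and α/(α+β) = 0.75, giving α = 0.75·15 = 11.25 and β = 15 − 11.25 = 3.75.

α = 11.25, β = 3.75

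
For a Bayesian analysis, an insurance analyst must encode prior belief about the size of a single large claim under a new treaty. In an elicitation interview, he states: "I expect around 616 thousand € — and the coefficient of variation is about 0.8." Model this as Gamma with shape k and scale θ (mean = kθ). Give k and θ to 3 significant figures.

For Gamma(k, scale θ): mean = kθ, variance = kθ², so CV = 1/√k.
CV = 0.8, hence k = 1/CV² = 1.56.
Then θ = mean/k = 616/1.56 = 394.

k ≈ 1.56, θ ≈ 394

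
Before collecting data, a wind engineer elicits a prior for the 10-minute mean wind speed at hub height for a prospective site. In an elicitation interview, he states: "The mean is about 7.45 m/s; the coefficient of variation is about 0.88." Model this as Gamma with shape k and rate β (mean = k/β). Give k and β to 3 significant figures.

k ≈ 1.29, β ≈ 0.173

For Gamma(k, rate β): mean = k/β, variance = k/β², so CV = 1/√k.
CV = 0.88, hence k = 1/CV² = 1.29.
Then β = k/mean = 1.29/7.45 = 0.173.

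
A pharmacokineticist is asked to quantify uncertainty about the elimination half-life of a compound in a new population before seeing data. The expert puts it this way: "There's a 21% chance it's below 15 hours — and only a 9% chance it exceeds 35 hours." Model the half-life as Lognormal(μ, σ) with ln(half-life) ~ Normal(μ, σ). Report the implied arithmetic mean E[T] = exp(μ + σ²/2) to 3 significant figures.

If T ~ Lognormal(μ,σ) then ln T ~ Normal(μ,σ), so the p-quantile of ln T is μ + z_p·σ.
ln(15) = 2.708 and ln(35) = 3.555; z_{0.21} = -0.8064, z_{0.91} = 1.341.
σ = (3.555 − 2.708)/(1.341 − (-0.8064)) = 0.395.
μ = 2.708 − (-0.8064)·0.395 = 3.026.
E[T] = exp(μ + σ²/2) = exp(3.026 + 0.0779) = 22.3 hours.

E[T] ≈ 22.3 hours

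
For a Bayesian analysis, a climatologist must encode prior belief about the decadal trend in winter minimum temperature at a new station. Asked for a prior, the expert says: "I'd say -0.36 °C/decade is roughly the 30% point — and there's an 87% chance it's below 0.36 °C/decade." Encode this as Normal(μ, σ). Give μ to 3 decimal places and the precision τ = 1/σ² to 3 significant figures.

The p-quantile of Normal(μ,σ) is μ + z_p·σ, with z_{0.3} = -0.5244 and z_{0.87} = 1.126.
Eliminate σ: μ = (z₂·x₁ − z₁·x₂)/(z₂ − z₁) = (1.126·-0.36 − (-0.5244)·0.36)/1.651 = -0.131.
Then σ = (x₂ − x₁)/(z₂ − z₁) = (0.36 − -0.36)/1.651 = 0.436.
Precision τ = 1/σ² = 1/0.4362² = 5.26.

μ = -0.131, τ = 5.26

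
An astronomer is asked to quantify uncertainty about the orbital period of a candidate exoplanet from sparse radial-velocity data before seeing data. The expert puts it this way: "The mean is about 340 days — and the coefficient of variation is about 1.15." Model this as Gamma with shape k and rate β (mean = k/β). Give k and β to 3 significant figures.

k ≈ 0.756, β ≈ 0.00222

For Gamma(k, rate β): mean = k/β, variance = k/β², so CV = 1/√k.
CV = 1.15, hence k = 1/CV² = 0.756.
Then β = k/mean = 0.756/340 = 0.00222.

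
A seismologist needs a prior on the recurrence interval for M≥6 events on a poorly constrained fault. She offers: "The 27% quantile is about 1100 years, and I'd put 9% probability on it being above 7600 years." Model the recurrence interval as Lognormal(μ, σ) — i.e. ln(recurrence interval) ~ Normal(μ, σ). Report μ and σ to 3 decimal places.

μ ≈ 7.609, σ ≈ 0.989

If T ~ Lognormal(μ,σ) then ln T ~ Normal(μ,σ), so the p-quantile of ln T is μ + z_p·σ.
ln(1100) = 7.003 and ln(7600) = 8.936; z_{0.27} = -0.6128, z_{0.91} = 1.341.
σ = (8.936 − 7.003)/(1.341 − (-0.6128)) = 0.989.
μ = 7.003 − (-0.6128)·0.989 = 7.609.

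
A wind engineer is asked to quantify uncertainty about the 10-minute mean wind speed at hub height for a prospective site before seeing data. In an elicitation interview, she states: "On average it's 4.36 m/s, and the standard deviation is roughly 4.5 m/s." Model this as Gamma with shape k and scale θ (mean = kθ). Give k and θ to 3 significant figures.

k ≈ 0.939, θ ≈ 4.64

For Gamma(k, scale θ): mean = kθ, variance = kθ², so CV = 1/√k.
CV = SD/mean = 4.5/4.36 = 1.032, hence k = 1/CV² = 0.939.
Then θ = mean/k = 4.36/0.939 = 4.64.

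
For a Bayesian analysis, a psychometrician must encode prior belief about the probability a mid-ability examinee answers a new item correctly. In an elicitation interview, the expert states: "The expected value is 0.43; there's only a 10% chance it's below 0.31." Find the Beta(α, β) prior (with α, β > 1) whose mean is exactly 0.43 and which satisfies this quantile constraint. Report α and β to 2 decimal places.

α ≈ 11.63, β ≈ 15.42

With mean 0.43 fixed, write α = 0.43s, β = 0.57s where s = α+β.
Need P(θ < 0.31) = 0.1 under Beta(0.43s, 0.57s). Normal approximation: (q−m)/√(m(1−m)/s) ≈ z_{0.1} = -1.28, so s ≈ 0.43·0.57·(-1.28)²/(0.31−0.43)² = 28.0.
At s = 28.0: P(θ<0.31) ≈ 0.096. Adjusting to match 0.1 gives s ≈ 27.06.
So α = 0.43·27.06 ≈ 11.63, β = 0.57·27.06 ≈ 15.42.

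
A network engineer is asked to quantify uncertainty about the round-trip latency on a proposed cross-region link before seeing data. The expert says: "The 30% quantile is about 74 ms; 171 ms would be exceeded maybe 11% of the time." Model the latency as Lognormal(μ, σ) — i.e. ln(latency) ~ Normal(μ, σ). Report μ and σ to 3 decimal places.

μ ≈ 4.555, σ ≈ 0.478

If T ~ Lognormal(μ,σ) then ln T ~ Normal(μ,σ), so the p-quantile of ln T is μ + z_p·σ.
ln(74) = 4.304 and ln(171) = 5.142; z_{0.3} = -0.5244, z_{0.89} = 1.227.
σ = (5.142 − 4.304)/(1.227 − (-0.5244)) = 0.478.
μ = 4.304 − (-0.5244)·0.478 = 4.555.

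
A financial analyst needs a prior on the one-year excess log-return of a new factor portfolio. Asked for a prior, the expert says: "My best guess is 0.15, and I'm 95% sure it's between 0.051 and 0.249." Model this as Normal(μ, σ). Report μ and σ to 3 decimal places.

μ = 0.150, σ = 0.051

A symmetric 95% interval runs μ ± z·σ with z = 1.96.
Half-width = 0.099, so σ = 0.099/1.96 = 0.051.
μ is the stated best guess, 0.150.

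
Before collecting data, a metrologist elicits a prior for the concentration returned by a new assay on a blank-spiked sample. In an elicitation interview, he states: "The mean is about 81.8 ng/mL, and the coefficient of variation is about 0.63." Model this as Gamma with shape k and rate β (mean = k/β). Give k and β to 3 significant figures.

k ≈ 2.52, β ≈ 0.0308

For Gamma(k, rate β): mean = k/β, variance = k/β², so CV = 1/√k.
CV = 0.63, hence k = 1/CV² = 2.52.
Then β = k/mean = 2.52/81.8 = 0.0308.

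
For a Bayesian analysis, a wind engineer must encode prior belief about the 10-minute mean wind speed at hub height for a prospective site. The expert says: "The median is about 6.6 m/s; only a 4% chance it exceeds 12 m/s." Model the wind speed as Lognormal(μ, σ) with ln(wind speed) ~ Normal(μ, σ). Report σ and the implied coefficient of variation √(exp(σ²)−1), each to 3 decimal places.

If T ~ Lognormal(μ,σ) then ln T ~ Normal(μ,σ), so the p-quantile of ln T is μ + z_p·σ.
ln(6.6) = 1.887 and ln(12) = 2.485; z_{0.5} = 0, z_{0.96} = 1.751.
σ = (2.485 − 1.887)/(1.751 − (0)) = 0.341.
μ = 1.887 − (0)·0.341 = 1.887.
CV = √(exp(σ²)−1) = √(exp(0.1166)−1) = 0.352.

σ ≈ 0.341, CV ≈ 0.352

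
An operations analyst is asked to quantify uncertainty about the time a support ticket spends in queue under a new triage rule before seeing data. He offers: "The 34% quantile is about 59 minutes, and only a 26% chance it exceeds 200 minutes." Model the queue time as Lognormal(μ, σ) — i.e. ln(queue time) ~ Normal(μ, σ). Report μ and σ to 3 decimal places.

μ ≈ 4.554, σ ≈ 1.156

If T ~ Lognormal(μ,σ) then ln T ~ Normal(μ,σ), so the p-quantile of ln T is μ + z_p·σ.
ln(59) = 4.078 and ln(200) = 5.298; z_{0.34} = -0.4125, z_{0.74} = 0.6433.
σ = (5.298 − 4.078)/(0.6433 − (-0.4125)) = 1.156.
μ = 4.078 − (-0.4125)·1.156 = 4.554.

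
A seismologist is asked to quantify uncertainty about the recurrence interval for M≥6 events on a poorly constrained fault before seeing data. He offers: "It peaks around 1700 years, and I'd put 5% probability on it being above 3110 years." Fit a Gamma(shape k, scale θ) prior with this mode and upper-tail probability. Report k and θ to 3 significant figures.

k ≈ 8.63, θ ≈ 223

Gamma(k,θ) with k>1 has mode (k−1)θ, so θ = 1700/(k−1).
Need P(X < 3110) = 0.95 with θ tied to k this way. Start at k = 2, θ = 1700: P(X<3110) ≈ 0.546.
Too low — raise k to concentrate. Iterating converges to k ≈ 8.63.
Then θ = 1700/(8.63−1) ≈ 223.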